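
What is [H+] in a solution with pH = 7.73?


[H+] = 10^(-pH)
[H+] = 10^(-7.73)
[H+] = 1.862e-08 M

1.862e-08 M


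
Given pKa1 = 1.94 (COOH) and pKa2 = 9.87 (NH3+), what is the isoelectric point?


pI = (pKa1 + pKa2) / 2
pI = (1.94 + 9.87) / 2
pI = 5.905

5.905


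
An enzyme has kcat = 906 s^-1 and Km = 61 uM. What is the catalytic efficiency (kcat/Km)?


Catalytic efficiency = kcat / Km
= 906 / 61
= 14.8525 uM^-1*s^-1

14.8525 uM^-1*s^-1


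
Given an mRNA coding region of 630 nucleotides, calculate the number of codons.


codons = nucleotides / 3
codons = 630 / 3 = 210

210


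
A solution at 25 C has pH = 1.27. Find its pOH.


pOH = 14 - pH
pOH = 14 - 1.27
pOH = 12.73

12.73


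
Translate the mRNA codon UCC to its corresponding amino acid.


Standard genetic code lookup.
Codon UCC -> Ser

Ser


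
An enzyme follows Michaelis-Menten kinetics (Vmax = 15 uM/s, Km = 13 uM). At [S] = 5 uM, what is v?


v = Vmax * [S] / (Km + [S])
v = 15 * 5 / (13 + 5)
v = 4.1667 uM/s

4.1667 uM/s


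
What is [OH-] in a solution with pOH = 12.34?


[OH-] = 10^(-pOH)
[OH-] = 10^(-12.34)
[OH-] = 4.571e-13 M

4.571e-13 M


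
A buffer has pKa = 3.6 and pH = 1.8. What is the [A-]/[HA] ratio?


[A-]/[HA] = 10^(pH - pKa)
= 10^(1.8 - 3.6)
= 0.0158

0.0158


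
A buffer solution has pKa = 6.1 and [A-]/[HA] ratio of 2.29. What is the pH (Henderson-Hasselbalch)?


pH = pKa + log10([A-]/[HA])
pH = 6.1 + log10(2.29)
pH = 6.4598

6.4598


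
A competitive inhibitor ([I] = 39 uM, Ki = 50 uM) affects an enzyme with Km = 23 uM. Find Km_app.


Km_app = Km * (1 + [I]/Ki)
Km_app = 23 * (1 + 39/50)
Km_app = 40.94 uM

40.94 uM


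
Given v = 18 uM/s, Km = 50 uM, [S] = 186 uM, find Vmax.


Vmax = v * (Km + [S]) / [S]
Vmax = 18 * (50 + 186) / 186
Vmax = 22.8387 uM/s

22.8387 uM/s


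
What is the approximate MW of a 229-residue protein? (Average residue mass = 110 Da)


MW = n_residues * 110 Da
MW = 229 * 110
MW = 25190 Da

25190 Da


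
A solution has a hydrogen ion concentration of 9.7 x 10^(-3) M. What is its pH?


pH = -log10([H+])
pH = -log10(9.7 x 10^(-3))
pH = 2.0132

2.0132


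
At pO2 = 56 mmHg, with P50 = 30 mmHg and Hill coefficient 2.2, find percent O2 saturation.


Y = pO2^n / (P50^n + pO2^n)
Y = 56^2.2 / (30^2.2 + 56^2.2)
Y = 79.79%

79.79%


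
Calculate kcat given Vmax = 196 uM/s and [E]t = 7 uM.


kcat = Vmax / [E]t
kcat = 196 / 7
kcat = 28.0 s^-1

28.0 s^-1


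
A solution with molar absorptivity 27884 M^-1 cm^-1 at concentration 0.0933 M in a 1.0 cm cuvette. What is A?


A = epsilon * c * l
A = 27884 * 0.0933 * 1.0
A = 2601.5772

2601.5772


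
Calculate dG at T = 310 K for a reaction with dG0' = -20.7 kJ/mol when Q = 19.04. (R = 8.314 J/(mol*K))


dG = dG0' + RT * ln(Q) / 1000
dG = -20.7 + 8.314 * 310 * ln(19.04) / 1000
dG = -13.1058 kJ/mol

-13.1058 kJ/mol


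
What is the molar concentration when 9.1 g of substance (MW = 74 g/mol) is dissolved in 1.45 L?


C = (mass / MW) / volume
C = (9.1 / 74) / 1.45
C = 0.0848 M

0.0848 M


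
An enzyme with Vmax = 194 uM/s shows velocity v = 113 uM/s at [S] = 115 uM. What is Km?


Km = [S] * (Vmax - v) / v
Km = 115 * (194 - 113) / 113
Km = 82.4336 uM

82.4336 uM


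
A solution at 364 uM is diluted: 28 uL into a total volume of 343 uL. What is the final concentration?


C2 = C1 * V1 / V2
C2 = 364 * 28 / 343
C2 = 29.7143 uM

29.7143 uM


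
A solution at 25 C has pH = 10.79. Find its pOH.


pOH = 14 - pH
pOH = 14 - 10.79
pOH = 3.21

3.21


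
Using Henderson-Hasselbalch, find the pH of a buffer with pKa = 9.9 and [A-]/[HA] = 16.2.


pH = pKa + log10([A-]/[HA])
pH = 9.9 + log10(16.2)
pH = 11.1095

11.1095


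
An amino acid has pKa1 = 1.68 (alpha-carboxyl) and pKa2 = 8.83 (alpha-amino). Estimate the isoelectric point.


pI = (pKa1 + pKa2) / 2
pI = (1.68 + 8.83) / 2
pI = 5.255

5.255


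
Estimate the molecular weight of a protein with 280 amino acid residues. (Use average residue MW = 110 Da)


MW = n_residues * 110 Da
MW = 280 * 110
MW = 30800 Da

30800 Da


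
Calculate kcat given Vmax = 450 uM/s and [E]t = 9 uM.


kcat = Vmax / [E]t
kcat = 450 / 9
kcat = 50.0 s^-1

50.0 s^-1


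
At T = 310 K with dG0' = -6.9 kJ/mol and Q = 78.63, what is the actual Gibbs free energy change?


dG = dG0' + RT * ln(Q) / 1000
dG = -6.9 + 8.314 * 310 * ln(78.63) / 1000
dG = 4.3495 kJ/mol

4.3495 kJ/mol


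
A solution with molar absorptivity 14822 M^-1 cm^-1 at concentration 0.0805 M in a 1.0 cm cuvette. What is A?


A = epsilon * c * l
A = 14822 * 0.0805 * 1.0
A = 1193.171

1193.171


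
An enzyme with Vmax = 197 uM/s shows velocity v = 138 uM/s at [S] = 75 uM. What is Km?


Km = [S] * (Vmax - v) / v
Km = 75 * (197 - 138) / 138
Km = 32.0652 uM

32.0652 uM


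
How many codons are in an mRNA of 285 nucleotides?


codons = nucleotides / 3
codons = 285 / 3 = 95

95


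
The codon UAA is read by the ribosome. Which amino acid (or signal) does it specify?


Standard genetic code lookup.
Codon UAA -> Stop

Stop


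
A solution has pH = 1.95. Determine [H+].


[H+] = 10^(-pH)
[H+] = 10^(-1.95)
[H+] = 0.0112 M

0.0112 M


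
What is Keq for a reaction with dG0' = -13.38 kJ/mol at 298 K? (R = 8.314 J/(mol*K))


Keq = exp(-dG0 * 1000 / (R * T))
Keq = exp(-(-13.38) * 1000 / (8.314 * 298))
Keq = 221.5057

221.5057


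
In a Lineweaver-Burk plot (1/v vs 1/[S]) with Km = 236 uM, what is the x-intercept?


x-intercept = -1/Km
= -1/236
= -0.0042 1/uM

-0.0042 1/uM


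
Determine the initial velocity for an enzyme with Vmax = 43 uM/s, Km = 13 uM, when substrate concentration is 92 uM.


v = Vmax * [S] / (Km + [S])
v = 43 * 92 / (13 + 92)
v = 37.6762 uM/s

37.6762 uM/s


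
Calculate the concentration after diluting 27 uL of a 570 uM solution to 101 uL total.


C2 = C1 * V1 / V2
C2 = 570 * 27 / 101
C2 = 152.3762 uM

152.3762 uM


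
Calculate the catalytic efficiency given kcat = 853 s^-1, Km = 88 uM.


Catalytic efficiency = kcat / Km
= 853 / 88
= 9.6932 uM^-1*s^-1

9.6932 uM^-1*s^-1


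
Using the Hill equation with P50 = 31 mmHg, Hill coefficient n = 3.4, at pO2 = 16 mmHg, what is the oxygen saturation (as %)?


Y = pO2^n / (P50^n + pO2^n)
Y = 16^3.4 / (31^3.4 + 16^3.4)
Y = 9.55%

9.55%


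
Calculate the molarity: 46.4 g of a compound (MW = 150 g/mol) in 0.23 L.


C = (mass / MW) / volume
C = (46.4 / 150) / 0.23
C = 1.3449 M

1.3449 M


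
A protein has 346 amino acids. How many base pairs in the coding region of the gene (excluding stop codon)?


Each amino acid = 1 codon = 3 bp
bp = 346 * 3 = 1038 bp

1038 bp


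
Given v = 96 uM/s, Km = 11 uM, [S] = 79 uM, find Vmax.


Vmax = v * (Km + [S]) / [S]
Vmax = 96 * (11 + 79) / 79
Vmax = 109.3671 uM/s

109.3671 uM/s


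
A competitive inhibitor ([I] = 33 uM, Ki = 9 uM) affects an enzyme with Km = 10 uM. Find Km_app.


Km_app = Km * (1 + [I]/Ki)
Km_app = 10 * (1 + 33/9)
Km_app = 46.6667 uM

46.6667 uM


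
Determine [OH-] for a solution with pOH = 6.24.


[OH-] = 10^(-pOH)
[OH-] = 10^(-6.24)
[OH-] = 5.754e-07 M

5.754e-07 M


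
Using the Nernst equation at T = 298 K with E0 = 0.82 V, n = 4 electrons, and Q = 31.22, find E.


E = E0 - (RT/nF) * ln(Q)
E = 0.82 - (8.314 * 298 / (4 * 96485)) * ln(31.22)
E = 0.7979 V

0.7979 V


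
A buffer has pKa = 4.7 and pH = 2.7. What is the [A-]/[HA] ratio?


[A-]/[HA] = 10^(pH - pKa)
= 10^(2.7 - 4.7)
= 0.01

0.01


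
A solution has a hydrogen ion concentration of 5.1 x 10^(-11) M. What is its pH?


pH = -log10([H+])
pH = -log10(5.1 x 10^(-11))
pH = 10.2924

10.2924


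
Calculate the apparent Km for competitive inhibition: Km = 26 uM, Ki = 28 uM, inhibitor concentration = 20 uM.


Km_app = Km * (1 + [I]/Ki)
Km_app = 26 * (1 + 20/28)
Km_app = 44.5714 uM

44.5714 uM


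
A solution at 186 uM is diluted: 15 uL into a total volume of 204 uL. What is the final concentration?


C2 = C1 * V1 / V2
C2 = 186 * 15 / 204
C2 = 13.6765 uM

13.6765 uM


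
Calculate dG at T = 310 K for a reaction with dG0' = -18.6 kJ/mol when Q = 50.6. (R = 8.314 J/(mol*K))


dG = dG0' + RT * ln(Q) / 1000
dG = -18.6 + 8.314 * 310 * ln(50.6) / 1000
dG = -8.4866 kJ/mol

-8.4866 kJ/mol


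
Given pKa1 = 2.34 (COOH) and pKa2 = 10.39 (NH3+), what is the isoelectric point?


pI = (pKa1 + pKa2) / 2
pI = (2.34 + 10.39) / 2
pI = 6.365

6.365


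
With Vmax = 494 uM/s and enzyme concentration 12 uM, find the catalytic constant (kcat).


kcat = Vmax / [E]t
kcat = 494 / 12
kcat = 41.1667 s^-1

41.1667 s^-1


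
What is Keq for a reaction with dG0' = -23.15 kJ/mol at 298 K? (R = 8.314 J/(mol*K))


Keq = exp(-dG0 * 1000 / (R * T))
Keq = exp(-(-23.15) * 1000 / (8.314 * 298))
Keq = 11428.0407

11428.0407


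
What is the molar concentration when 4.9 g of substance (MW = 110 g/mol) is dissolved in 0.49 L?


C = (mass / MW) / volume
C = (4.9 / 110) / 0.49
C = 0.0909 M

0.0909 M


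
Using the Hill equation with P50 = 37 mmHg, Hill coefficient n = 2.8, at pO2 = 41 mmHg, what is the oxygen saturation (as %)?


Y = pO2^n / (P50^n + pO2^n)
Y = 41^2.8 / (37^2.8 + 41^2.8)
Y = 57.14%

57.14%


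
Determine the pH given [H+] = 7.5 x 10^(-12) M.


pH = -log10([H+])
pH = -log10(7.5 x 10^(-12))
pH = 11.1249

11.1249


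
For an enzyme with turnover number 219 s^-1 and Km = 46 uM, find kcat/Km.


Catalytic efficiency = kcat / Km
= 219 / 46
= 4.7609 uM^-1*s^-1

4.7609 uM^-1*s^-1


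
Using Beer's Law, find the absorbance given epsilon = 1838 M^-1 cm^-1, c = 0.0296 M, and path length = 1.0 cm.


A = epsilon * c * l
A = 1838 * 0.0296 * 1.0
A = 54.4048

54.4048


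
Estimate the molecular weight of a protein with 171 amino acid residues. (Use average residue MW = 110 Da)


MW = n_residues * 110 Da
MW = 171 * 110
MW = 18810 Da

18810 Da


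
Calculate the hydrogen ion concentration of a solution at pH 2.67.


[H+] = 10^(-pH)
[H+] = 10^(-2.67)
[H+] = 0.0021 M

0.0021 M


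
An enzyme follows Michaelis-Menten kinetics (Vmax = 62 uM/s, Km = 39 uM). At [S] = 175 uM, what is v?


v = Vmax * [S] / (Km + [S])
v = 62 * 175 / (39 + 175)
v = 50.7009 uM/s

50.7009 uM/s


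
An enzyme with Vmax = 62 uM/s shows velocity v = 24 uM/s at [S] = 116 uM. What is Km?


Km = [S] * (Vmax - v) / v
Km = 116 * (62 - 24) / 24
Km = 183.6667 uM

183.6667 uM


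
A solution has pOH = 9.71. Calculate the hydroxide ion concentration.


[OH-] = 10^(-pOH)
[OH-] = 10^(-9.71)
[OH-] = 1.950e-10 M

1.950e-10 M


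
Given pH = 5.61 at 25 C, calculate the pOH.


pOH = 14 - pH
pOH = 14 - 5.61
pOH = 8.39

8.39


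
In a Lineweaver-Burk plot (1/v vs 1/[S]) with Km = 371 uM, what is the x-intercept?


x-intercept = -1/Km
= -1/371
= -0.0027 1/uM

-0.0027 1/uM


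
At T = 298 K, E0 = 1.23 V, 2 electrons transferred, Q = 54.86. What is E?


E = E0 - (RT/nF) * ln(Q)
E = 1.23 - (8.314 * 298 / (2 * 96485)) * ln(54.86)
E = 1.1786 V

1.1786 V


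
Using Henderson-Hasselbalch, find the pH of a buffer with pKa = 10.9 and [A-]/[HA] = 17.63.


pH = pKa + log10([A-]/[HA])
pH = 10.9 + log10(17.63)
pH = 12.1463

12.1463


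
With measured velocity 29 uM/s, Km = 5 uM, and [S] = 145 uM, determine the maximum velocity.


Vmax = v * (Km + [S]) / [S]
Vmax = 29 * (5 + 145) / 145
Vmax = 30.0 uM/s

30.0 uM/s


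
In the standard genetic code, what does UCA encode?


Standard genetic code lookup.
Codon UCA -> Ser

Ser


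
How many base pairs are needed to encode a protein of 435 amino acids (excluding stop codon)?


Each amino acid = 1 codon = 3 bp
bp = 435 * 3 = 1305 bp

1305 bp


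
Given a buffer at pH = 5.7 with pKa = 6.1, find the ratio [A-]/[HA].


[A-]/[HA] = 10^(pH - pKa)
= 10^(5.7 - 6.1)
= 0.3981

0.3981


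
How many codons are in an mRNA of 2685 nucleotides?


codons = nucleotides / 3
codons = 2685 / 3 = 895

895


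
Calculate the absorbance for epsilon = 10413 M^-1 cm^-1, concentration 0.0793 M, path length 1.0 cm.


A = epsilon * c * l
A = 10413 * 0.0793 * 1.0
A = 825.7509

825.7509


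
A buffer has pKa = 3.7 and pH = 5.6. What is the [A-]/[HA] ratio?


[A-]/[HA] = 10^(pH - pKa)
= 10^(5.6 - 3.7)
= 79.4328

79.4328


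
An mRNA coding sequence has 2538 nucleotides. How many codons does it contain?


codons = nucleotides / 3
codons = 2538 / 3 = 846

846


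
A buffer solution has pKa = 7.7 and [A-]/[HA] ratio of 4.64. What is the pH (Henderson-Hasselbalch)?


pH = pKa + log10([A-]/[HA])
pH = 7.7 + log10(4.64)
pH = 8.3665

8.3665


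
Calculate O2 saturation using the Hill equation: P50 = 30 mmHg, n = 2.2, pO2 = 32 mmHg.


Y = pO2^n / (P50^n + pO2^n)
Y = 32^2.2 / (30^2.2 + 32^2.2)
Y = 53.54%

53.54%


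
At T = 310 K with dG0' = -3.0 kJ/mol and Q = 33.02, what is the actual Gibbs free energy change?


dG = dG0' + RT * ln(Q) / 1000
dG = -3.0 + 8.314 * 310 * ln(33.02) / 1000
dG = 6.0133 kJ/mol

6.0133 kJ/mol


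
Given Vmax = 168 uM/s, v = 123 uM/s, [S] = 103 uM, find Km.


Km = [S] * (Vmax - v) / v
Km = 103 * (168 - 123) / 123
Km = 37.6829 uM

37.6829 uM


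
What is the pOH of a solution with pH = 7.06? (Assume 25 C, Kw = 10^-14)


pOH = 14 - pH
pOH = 14 - 7.06
pOH = 6.94

6.94


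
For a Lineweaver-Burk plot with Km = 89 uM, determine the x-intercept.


x-intercept = -1/Km
= -1/89
= -0.0112 1/uM

-0.0112 1/uM


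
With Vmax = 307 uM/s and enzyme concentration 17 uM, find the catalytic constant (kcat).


kcat = Vmax / [E]t
kcat = 307 / 17
kcat = 18.0588 s^-1

18.0588 s^-1


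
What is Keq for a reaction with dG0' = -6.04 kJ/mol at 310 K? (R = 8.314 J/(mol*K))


Keq = exp(-dG0 * 1000 / (R * T))
Keq = exp(-(-6.04) * 1000 / (8.314 * 310))
Keq = 10.4176

10.4176


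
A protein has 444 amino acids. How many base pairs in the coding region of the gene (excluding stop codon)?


Each amino acid = 1 codon = 3 bp
bp = 444 * 3 = 1332 bp

1332 bp


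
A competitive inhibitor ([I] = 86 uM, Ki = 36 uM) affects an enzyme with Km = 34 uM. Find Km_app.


Km_app = Km * (1 + [I]/Ki)
Km_app = 34 * (1 + 86/36)
Km_app = 115.2222 uM

115.2222 uM


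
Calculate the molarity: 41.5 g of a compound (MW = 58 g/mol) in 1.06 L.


C = (mass / MW) / volume
C = (41.5 / 58) / 1.06
C = 0.675 M

0.675 M


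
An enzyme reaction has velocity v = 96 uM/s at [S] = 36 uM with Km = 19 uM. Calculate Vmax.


Vmax = v * (Km + [S]) / [S]
Vmax = 96 * (19 + 36) / 36
Vmax = 146.6667 uM/s

146.6667 uM/s


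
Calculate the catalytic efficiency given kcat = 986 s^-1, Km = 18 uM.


Catalytic efficiency = kcat / Km
= 986 / 18
= 54.7778 uM^-1*s^-1

54.7778 uM^-1*s^-1


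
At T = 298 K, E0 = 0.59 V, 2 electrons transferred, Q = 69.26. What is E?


E = E0 - (RT/nF) * ln(Q)
E = 0.59 - (8.314 * 298 / (2 * 96485)) * ln(69.26)
E = 0.5356 V

0.5356 V


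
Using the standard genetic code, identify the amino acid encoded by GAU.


Standard genetic code lookup.
Codon GAU -> Asp

Asp


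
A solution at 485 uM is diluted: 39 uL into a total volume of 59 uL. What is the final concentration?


C2 = C1 * V1 / V2
C2 = 485 * 39 / 59
C2 = 320.5932 uM

320.5932 uM


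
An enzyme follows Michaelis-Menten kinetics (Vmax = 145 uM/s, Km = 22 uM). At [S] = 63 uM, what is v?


v = Vmax * [S] / (Km + [S])
v = 145 * 63 / (22 + 63)
v = 107.4706 uM/s

107.4706 uM/s


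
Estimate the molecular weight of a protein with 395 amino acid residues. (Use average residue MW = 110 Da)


MW = n_residues * 110 Da
MW = 395 * 110
MW = 43450 Da

43450 Da


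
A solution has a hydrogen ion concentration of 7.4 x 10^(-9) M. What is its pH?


pH = -log10([H+])
pH = -log10(7.4 x 10^(-9))
pH = 8.1308

8.1308


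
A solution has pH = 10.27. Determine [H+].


[H+] = 10^(-pH)
[H+] = 10^(-10.27)
[H+] = 5.370e-11 M

5.370e-11 M


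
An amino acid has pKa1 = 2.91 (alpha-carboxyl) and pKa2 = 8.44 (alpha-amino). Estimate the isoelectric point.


pI = (pKa1 + pKa2) / 2
pI = (2.91 + 8.44) / 2
pI = 5.675

5.675


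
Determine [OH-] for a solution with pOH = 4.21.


[OH-] = 10^(-pOH)
[OH-] = 10^(-4.21)
[OH-] = 6.166e-05 M

6.166e-05 M


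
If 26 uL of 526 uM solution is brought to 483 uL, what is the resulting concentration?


C2 = C1 * V1 / V2
C2 = 526 * 26 / 483
C2 = 28.3147 uM

28.3147 uM


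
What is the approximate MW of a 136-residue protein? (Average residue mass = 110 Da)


MW = n_residues * 110 Da
MW = 136 * 110
MW = 14960 Da

14960 Da


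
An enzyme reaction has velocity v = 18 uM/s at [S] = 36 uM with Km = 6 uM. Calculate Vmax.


Vmax = v * (Km + [S]) / [S]
Vmax = 18 * (6 + 36) / 36
Vmax = 21.0 uM/s

21.0 uM/s


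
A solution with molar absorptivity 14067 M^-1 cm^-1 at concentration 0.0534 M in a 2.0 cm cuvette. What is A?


A = epsilon * c * l
A = 14067 * 0.0534 * 2.0
A = 1502.3556

1502.3556


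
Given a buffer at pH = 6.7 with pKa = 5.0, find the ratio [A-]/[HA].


[A-]/[HA] = 10^(pH - pKa)
= 10^(6.7 - 5.0)
= 50.1187

50.1187


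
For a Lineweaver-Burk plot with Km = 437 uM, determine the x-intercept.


x-intercept = -1/Km
= -1/437
= -0.0023 1/uM

-0.0023 1/uM


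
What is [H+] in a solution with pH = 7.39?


[H+] = 10^(-pH)
[H+] = 10^(-7.39)
[H+] = 4.074e-08 M

4.074e-08 M


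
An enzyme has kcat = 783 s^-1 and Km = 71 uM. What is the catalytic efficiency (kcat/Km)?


Catalytic efficiency = kcat / Km
= 783 / 71
= 11.0282 uM^-1*s^-1

11.0282 uM^-1*s^-1


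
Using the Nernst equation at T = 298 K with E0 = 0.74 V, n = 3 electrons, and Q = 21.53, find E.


E = E0 - (RT/nF) * ln(Q)
E = 0.74 - (8.314 * 298 / (3 * 96485)) * ln(21.53)
E = 0.7137 V

0.7137 V


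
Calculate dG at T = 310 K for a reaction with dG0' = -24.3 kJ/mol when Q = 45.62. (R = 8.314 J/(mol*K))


dG = dG0' + RT * ln(Q) / 1000
dG = -24.3 + 8.314 * 310 * ln(45.62) / 1000
dG = -14.4537 kJ/mol

-14.4537 kJ/mol


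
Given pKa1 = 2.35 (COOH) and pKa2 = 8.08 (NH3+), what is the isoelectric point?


pI = (pKa1 + pKa2) / 2
pI = (2.35 + 8.08) / 2
pI = 5.215

5.215


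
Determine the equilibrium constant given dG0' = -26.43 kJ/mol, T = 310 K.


Keq = exp(-dG0 * 1000 / (R * T))
Keq = exp(-(-26.43) * 1000 / (8.314 * 310))
Keq = 28417.4531

28417.4531


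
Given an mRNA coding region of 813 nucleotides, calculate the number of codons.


codons = nucleotides / 3
codons = 813 / 3 = 271

271


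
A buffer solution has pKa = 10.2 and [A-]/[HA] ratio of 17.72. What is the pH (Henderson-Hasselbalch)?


pH = pKa + log10([A-]/[HA])
pH = 10.2 + log10(17.72)
pH = 11.4485

11.4485


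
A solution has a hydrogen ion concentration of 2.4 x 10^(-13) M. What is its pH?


pH = -log10([H+])
pH = -log10(2.4 x 10^(-13))
pH = 12.6198

12.6198


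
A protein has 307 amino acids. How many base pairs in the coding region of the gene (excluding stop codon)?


Each amino acid = 1 codon = 3 bp
bp = 307 * 3 = 921 bp

921 bp


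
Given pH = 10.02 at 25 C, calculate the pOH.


pOH = 14 - pH
pOH = 14 - 10.02
pOH = 3.98

3.98


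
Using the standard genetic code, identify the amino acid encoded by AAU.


Standard genetic code lookup.
Codon AAU -> Asn

Asn


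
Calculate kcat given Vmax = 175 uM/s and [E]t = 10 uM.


kcat = Vmax / [E]t
kcat = 175 / 10
kcat = 17.5 s^-1

17.5 s^-1


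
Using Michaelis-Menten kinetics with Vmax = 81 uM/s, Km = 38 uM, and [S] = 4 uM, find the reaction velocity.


v = Vmax * [S] / (Km + [S])
v = 81 * 4 / (38 + 4)
v = 7.7143 uM/s

7.7143 uM/s


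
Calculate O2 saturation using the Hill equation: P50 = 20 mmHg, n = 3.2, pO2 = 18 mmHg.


Y = pO2^n / (P50^n + pO2^n)
Y = 18^3.2 / (20^3.2 + 18^3.2)
Y = 41.65%

41.65%


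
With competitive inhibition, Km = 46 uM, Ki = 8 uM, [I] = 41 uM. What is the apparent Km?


Km_app = Km * (1 + [I]/Ki)
Km_app = 46 * (1 + 41/8)
Km_app = 281.75 uM

281.75 uM


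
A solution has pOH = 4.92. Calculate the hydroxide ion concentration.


[OH-] = 10^(-pOH)
[OH-] = 10^(-4.92)
[OH-] = 1.202e-05 M

1.202e-05 M


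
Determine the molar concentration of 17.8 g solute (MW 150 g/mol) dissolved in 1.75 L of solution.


C = (mass / MW) / volume
C = (17.8 / 150) / 1.75
C = 0.0678 M

0.0678 M


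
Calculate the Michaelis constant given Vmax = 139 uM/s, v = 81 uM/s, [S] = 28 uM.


Km = [S] * (Vmax - v) / v
Km = 28 * (139 - 81) / 81
Km = 20.0494 uM

20.0494 uM


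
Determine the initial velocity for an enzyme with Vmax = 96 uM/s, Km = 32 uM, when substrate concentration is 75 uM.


v = Vmax * [S] / (Km + [S])
v = 96 * 75 / (32 + 75)
v = 67.2897 uM/s

67.2897 uM/s


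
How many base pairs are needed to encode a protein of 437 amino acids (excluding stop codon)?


Each amino acid = 1 codon = 3 bp
bp = 437 * 3 = 1311 bp

1311 bp


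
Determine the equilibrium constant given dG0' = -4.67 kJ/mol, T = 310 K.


Keq = exp(-dG0 * 1000 / (R * T))
Keq = exp(-(-4.67) * 1000 / (8.314 * 310))
Keq = 6.1223

6.1223


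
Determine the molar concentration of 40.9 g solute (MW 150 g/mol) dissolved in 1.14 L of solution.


C = (mass / MW) / volume
C = (40.9 / 150) / 1.14
C = 0.2392 M

0.2392 M


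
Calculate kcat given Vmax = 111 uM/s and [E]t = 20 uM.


kcat = Vmax / [E]t
kcat = 111 / 20
kcat = 5.55 s^-1

5.55 s^-1


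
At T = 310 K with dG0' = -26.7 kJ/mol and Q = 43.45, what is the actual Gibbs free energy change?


dG = dG0' + RT * ln(Q) / 1000
dG = -26.7 + 8.314 * 310 * ln(43.45) / 1000
dG = -16.9793 kJ/mol

-16.9793 kJ/mol


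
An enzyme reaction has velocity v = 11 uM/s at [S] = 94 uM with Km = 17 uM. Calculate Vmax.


Vmax = v * (Km + [S]) / [S]
Vmax = 11 * (17 + 94) / 94
Vmax = 12.9894 uM/s

12.9894 uM/s


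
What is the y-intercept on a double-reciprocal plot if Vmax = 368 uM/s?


y-intercept = 1/Vmax
= 1/368
= 0.0027 s/uM

0.0027 s/uM


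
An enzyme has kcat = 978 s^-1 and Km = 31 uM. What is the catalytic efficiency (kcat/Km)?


Catalytic efficiency = kcat / Km
= 978 / 31
= 31.5484 uM^-1*s^-1

31.5484 uM^-1*s^-1


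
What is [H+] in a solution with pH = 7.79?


[H+] = 10^(-pH)
[H+] = 10^(-7.79)
[H+] = 1.622e-08 M

1.622e-08 M


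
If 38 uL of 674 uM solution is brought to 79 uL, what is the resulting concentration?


C2 = C1 * V1 / V2
C2 = 674 * 38 / 79
C2 = 324.2025 uM

324.2025 uM


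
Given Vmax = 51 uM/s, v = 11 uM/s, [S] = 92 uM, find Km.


Km = [S] * (Vmax - v) / v
Km = 92 * (51 - 11) / 11
Km = 334.5455 uM

334.5455 uM


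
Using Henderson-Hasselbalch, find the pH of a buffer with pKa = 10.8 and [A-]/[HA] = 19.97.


pH = pKa + log10([A-]/[HA])
pH = 10.8 + log10(19.97)
pH = 12.1004

12.1004


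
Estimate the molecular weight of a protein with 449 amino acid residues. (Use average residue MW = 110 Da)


MW = n_residues * 110 Da
MW = 449 * 110
MW = 49390 Da

49390 Da


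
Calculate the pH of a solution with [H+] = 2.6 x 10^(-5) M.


pH = -log10([H+])
pH = -log10(2.6 x 10^(-5))
pH = 4.585

4.585


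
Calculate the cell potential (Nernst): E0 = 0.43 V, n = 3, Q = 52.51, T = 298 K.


E = E0 - (RT/nF) * ln(Q)
E = 0.43 - (8.314 * 298 / (3 * 96485)) * ln(52.51)
E = 0.3961 V

0.3961 V


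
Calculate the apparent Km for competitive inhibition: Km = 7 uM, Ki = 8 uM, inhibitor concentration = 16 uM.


Km_app = Km * (1 + [I]/Ki)
Km_app = 7 * (1 + 16/8)
Km_app = 21.0 uM

21.0 uM


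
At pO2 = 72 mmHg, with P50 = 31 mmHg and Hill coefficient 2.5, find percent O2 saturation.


Y = pO2^n / (P50^n + pO2^n)
Y = 72^2.5 / (31^2.5 + 72^2.5)
Y = 89.16%

89.16%


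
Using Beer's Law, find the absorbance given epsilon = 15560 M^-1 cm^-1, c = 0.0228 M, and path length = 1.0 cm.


A = epsilon * c * l
A = 15560 * 0.0228 * 1.0
A = 354.768

354.768


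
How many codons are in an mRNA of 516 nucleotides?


codons = nucleotides / 3
codons = 516 / 3 = 172

172


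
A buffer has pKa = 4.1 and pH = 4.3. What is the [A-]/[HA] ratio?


[A-]/[HA] = 10^(pH - pKa)
= 10^(4.3 - 4.1)
= 1.5849

1.5849


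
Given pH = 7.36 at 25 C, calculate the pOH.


pOH = 14 - pH
pOH = 14 - 7.36
pOH = 6.64

6.64


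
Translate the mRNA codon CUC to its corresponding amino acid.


Standard genetic code lookup.
Codon CUC -> Leu

Leu


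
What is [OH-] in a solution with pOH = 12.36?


[OH-] = 10^(-pOH)
[OH-] = 10^(-12.36)
[OH-] = 4.365e-13 M

4.365e-13 M


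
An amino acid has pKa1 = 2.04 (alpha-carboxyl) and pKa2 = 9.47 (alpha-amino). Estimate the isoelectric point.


pI = (pKa1 + pKa2) / 2
pI = (2.04 + 9.47) / 2
pI = 5.755

5.755


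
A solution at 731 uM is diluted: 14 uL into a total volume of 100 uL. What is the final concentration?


C2 = C1 * V1 / V2
C2 = 731 * 14 / 100
C2 = 102.34 uM

102.34 uM


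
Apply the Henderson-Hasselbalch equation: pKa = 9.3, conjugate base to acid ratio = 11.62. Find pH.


pH = pKa + log10([A-]/[HA])
pH = 9.3 + log10(11.62)
pH = 10.3652

10.3652


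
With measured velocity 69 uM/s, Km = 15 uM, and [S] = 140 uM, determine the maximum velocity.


Vmax = v * (Km + [S]) / [S]
Vmax = 69 * (15 + 140) / 140
Vmax = 76.3929 uM/s

76.3929 uM/s


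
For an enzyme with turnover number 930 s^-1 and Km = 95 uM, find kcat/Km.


Catalytic efficiency = kcat / Km
= 930 / 95
= 9.7895 uM^-1*s^-1

9.7895 uM^-1*s^-1


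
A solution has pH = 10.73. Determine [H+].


[H+] = 10^(-pH)
[H+] = 10^(-10.73)
[H+] = 1.862e-11 M

1.862e-11 M


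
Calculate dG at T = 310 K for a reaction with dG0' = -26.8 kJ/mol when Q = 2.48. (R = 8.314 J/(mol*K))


dG = dG0' + RT * ln(Q) / 1000
dG = -26.8 + 8.314 * 310 * ln(2.48) / 1000
dG = -24.4591 kJ/mol

-24.4591 kJ/mol


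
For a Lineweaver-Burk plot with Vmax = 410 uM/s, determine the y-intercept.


y-intercept = 1/Vmax
= 1/410
= 0.0024 s/uM

0.0024 s/uM


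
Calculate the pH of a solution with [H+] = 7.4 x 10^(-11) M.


pH = -log10([H+])
pH = -log10(7.4 x 10^(-11))
pH = 10.1308

10.1308


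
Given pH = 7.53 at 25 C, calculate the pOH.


pOH = 14 - pH
pOH = 14 - 7.53
pOH = 6.47

6.47


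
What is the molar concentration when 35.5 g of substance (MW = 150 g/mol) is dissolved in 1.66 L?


C = (mass / MW) / volume
C = (35.5 / 150) / 1.66
C = 0.1426 M

0.1426 M


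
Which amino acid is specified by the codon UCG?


Standard genetic code lookup.
Codon UCG -> Ser

Ser


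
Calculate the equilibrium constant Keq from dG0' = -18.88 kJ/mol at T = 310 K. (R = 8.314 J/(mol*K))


Keq = exp(-dG0 * 1000 / (R * T))
Keq = exp(-(-18.88) * 1000 / (8.314 * 310))
Keq = 1518.3538

1518.3538


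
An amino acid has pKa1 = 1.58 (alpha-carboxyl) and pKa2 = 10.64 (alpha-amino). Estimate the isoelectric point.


pI = (pKa1 + pKa2) / 2
pI = (1.58 + 10.64) / 2
pI = 6.11

6.11


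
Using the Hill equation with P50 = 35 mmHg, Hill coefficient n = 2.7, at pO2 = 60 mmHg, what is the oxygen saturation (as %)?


Y = pO2^n / (P50^n + pO2^n)
Y = 60^2.7 / (35^2.7 + 60^2.7)
Y = 81.08%

81.08%


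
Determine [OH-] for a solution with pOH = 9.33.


[OH-] = 10^(-pOH)
[OH-] = 10^(-9.33)
[OH-] = 4.677e-10 M

4.677e-10 M


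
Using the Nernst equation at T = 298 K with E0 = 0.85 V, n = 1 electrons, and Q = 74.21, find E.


E = E0 - (RT/nF) * ln(Q)
E = 0.85 - (8.314 * 298 / (1 * 96485)) * ln(74.21)
E = 0.7394 V

0.7394 V


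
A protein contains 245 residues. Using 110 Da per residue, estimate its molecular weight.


MW = n_residues * 110 Da
MW = 245 * 110
MW = 26950 Da

26950 Da


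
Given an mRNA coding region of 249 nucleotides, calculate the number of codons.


codons = nucleotides / 3
codons = 249 / 3 = 83

83


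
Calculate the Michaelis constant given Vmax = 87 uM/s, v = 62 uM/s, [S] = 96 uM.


Km = [S] * (Vmax - v) / v
Km = 96 * (87 - 62) / 62
Km = 38.7097 uM

38.7097 uM


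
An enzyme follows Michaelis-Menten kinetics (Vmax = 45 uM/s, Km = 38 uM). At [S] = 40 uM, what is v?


v = Vmax * [S] / (Km + [S])
v = 45 * 40 / (38 + 40)
v = 23.0769 uM/s

23.0769 uM/s


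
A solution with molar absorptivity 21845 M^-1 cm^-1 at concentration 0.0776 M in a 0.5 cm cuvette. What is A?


A = epsilon * c * l
A = 21845 * 0.0776 * 0.5
A = 847.586

847.586


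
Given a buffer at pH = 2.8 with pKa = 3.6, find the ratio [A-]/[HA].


[A-]/[HA] = 10^(pH - pKa)
= 10^(2.8 - 3.6)
= 0.1585

0.1585


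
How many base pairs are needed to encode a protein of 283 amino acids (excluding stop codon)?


Each amino acid = 1 codon = 3 bp
bp = 283 * 3 = 849 bp

849 bp


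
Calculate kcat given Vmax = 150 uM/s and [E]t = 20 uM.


kcat = Vmax / [E]t
kcat = 150 / 20
kcat = 7.5 s^-1

7.5 s^-1


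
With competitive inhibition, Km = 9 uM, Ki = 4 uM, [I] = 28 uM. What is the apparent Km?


Km_app = Km * (1 + [I]/Ki)
Km_app = 9 * (1 + 28/4)
Km_app = 72.0 uM

72.0 uM


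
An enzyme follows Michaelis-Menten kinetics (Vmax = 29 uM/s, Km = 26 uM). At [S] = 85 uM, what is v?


v = Vmax * [S] / (Km + [S])
v = 29 * 85 / (26 + 85)
v = 22.2072 uM/s

22.2072 uM/s


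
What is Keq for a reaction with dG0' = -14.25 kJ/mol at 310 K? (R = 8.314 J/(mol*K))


Keq = exp(-dG0 * 1000 / (R * T))
Keq = exp(-(-14.25) * 1000 / (8.314 * 310))
Keq = 251.8809

251.8809


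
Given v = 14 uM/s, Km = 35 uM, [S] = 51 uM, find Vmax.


Vmax = v * (Km + [S]) / [S]
Vmax = 14 * (35 + 51) / 51
Vmax = 23.6078 uM/s

23.6078 uM/s


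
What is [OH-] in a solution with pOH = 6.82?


[OH-] = 10^(-pOH)
[OH-] = 10^(-6.82)
[OH-] = 1.514e-07 M

1.514e-07 M


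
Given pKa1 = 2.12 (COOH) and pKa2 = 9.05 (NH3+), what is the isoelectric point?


pI = (pKa1 + pKa2) / 2
pI = (2.12 + 9.05) / 2
pI = 5.585

5.585


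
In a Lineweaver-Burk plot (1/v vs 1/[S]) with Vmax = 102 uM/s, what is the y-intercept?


y-intercept = 1/Vmax
= 1/102
= 0.0098 s/uM

0.0098 s/uM


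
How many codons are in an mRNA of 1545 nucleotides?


codons = nucleotides / 3
codons = 1545 / 3 = 515

515


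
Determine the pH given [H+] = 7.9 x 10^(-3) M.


pH = -log10([H+])
pH = -log10(7.9 x 10^(-3))
pH = 2.1024

2.1024


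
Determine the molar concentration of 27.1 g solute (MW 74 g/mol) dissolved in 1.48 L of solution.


C = (mass / MW) / volume
C = (27.1 / 74) / 1.48
C = 0.2474 M

0.2474 M


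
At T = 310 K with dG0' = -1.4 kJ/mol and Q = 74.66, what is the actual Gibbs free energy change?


dG = dG0' + RT * ln(Q) / 1000
dG = -1.4 + 8.314 * 310 * ln(74.66) / 1000
dG = 9.7159 kJ/mol

9.7159 kJ/mol


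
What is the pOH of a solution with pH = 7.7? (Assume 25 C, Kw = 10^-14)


pOH = 14 - pH
pOH = 14 - 7.7
pOH = 6.3

6.3


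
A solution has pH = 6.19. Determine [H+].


[H+] = 10^(-pH)
[H+] = 10^(-6.19)
[H+] = 6.457e-07 M

6.457e-07 M


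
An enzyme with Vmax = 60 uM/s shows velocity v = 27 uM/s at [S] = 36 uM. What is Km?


Km = [S] * (Vmax - v) / v
Km = 36 * (60 - 27) / 27
Km = 44.0 uM

44.0 uM


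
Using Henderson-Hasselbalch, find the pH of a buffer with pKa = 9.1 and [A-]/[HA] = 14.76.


pH = pKa + log10([A-]/[HA])
pH = 9.1 + log10(14.76)
pH = 10.2691

10.2691


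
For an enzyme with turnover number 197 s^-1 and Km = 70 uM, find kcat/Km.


Catalytic efficiency = kcat / Km
= 197 / 70
= 2.8143 uM^-1*s^-1

2.8143 uM^-1*s^-1


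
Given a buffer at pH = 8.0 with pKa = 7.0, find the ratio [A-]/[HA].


[A-]/[HA] = 10^(pH - pKa)
= 10^(8.0 - 7.0)
= 10.0

10.0


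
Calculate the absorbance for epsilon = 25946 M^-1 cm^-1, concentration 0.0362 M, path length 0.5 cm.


A = epsilon * c * l
A = 25946 * 0.0362 * 0.5
A = 469.6226

469.6226


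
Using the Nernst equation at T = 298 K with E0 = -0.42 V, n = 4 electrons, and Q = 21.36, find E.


E = E0 - (RT/nF) * ln(Q)
E = -0.42 - (8.314 * 298 / (4 * 96485)) * ln(21.36)
E = -0.4397 V

-0.4397 V


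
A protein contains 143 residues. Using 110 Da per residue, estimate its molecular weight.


MW = n_residues * 110 Da
MW = 143 * 110
MW = 15730 Da

15730 Da


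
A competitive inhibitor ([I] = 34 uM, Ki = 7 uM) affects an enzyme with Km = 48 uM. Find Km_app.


Km_app = Km * (1 + [I]/Ki)
Km_app = 48 * (1 + 34/7)
Km_app = 281.1429 uM

281.1429 uM


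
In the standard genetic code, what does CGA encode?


Standard genetic code lookup.
Codon CGA -> Arg

Arg


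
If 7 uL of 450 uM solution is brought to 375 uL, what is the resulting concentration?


C2 = C1 * V1 / V2
C2 = 450 * 7 / 375
C2 = 8.4 uM

8.4 uM


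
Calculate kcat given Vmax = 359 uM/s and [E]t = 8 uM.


kcat = Vmax / [E]t
kcat = 359 / 8
kcat = 44.875 s^-1

44.875 s^-1


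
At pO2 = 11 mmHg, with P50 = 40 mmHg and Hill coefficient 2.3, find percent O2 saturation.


Y = pO2^n / (P50^n + pO2^n)
Y = 11^2.3 / (40^2.3 + 11^2.3)
Y = 4.88%

4.88%


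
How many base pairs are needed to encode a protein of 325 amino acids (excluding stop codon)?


Each amino acid = 1 codon = 3 bp
bp = 325 * 3 = 975 bp

975 bp


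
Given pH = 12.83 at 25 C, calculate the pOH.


pOH = 14 - pH
pOH = 14 - 12.83
pOH = 1.17

1.17


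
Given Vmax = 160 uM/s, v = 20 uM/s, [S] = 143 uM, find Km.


Km = [S] * (Vmax - v) / v
Km = 143 * (160 - 20) / 20
Km = 1001.0 uM

1001.0 uM


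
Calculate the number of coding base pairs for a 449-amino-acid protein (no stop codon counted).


Each amino acid = 1 codon = 3 bp
bp = 449 * 3 = 1347 bp

1347 bp


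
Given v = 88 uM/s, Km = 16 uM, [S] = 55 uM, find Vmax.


Vmax = v * (Km + [S]) / [S]
Vmax = 88 * (16 + 55) / 55
Vmax = 113.6 uM/s

113.6 uM/s


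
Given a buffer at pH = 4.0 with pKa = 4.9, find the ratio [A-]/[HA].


[A-]/[HA] = 10^(pH - pKa)
= 10^(4.0 - 4.9)
= 0.1259

0.1259


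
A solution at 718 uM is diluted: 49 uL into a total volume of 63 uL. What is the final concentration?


C2 = C1 * V1 / V2
C2 = 718 * 49 / 63
C2 = 558.4444 uM

558.4444 uM


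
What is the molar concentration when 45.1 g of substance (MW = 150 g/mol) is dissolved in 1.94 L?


C = (mass / MW) / volume
C = (45.1 / 150) / 1.94
C = 0.155 M

0.155 M


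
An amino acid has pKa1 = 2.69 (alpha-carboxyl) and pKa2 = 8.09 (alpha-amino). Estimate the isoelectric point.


pI = (pKa1 + pKa2) / 2
pI = (2.69 + 8.09) / 2
pI = 5.39

5.39


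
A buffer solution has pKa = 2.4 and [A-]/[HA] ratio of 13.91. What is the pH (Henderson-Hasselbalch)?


pH = pKa + log10([A-]/[HA])
pH = 2.4 + log10(13.91)
pH = 3.5433

3.5433


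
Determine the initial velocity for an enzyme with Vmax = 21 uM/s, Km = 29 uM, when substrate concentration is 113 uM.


v = Vmax * [S] / (Km + [S])
v = 21 * 113 / (29 + 113)
v = 16.7113 uM/s

16.7113 uM/s


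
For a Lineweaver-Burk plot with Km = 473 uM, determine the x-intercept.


x-intercept = -1/Km
= -1/473
= -0.0021 1/uM

-0.0021 1/uM


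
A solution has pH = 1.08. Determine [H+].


[H+] = 10^(-pH)
[H+] = 10^(-1.08)
[H+] = 0.0832 M

0.0832 M


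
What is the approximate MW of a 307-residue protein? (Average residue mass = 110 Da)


MW = n_residues * 110 Da
MW = 307 * 110
MW = 33770 Da

33770 Da


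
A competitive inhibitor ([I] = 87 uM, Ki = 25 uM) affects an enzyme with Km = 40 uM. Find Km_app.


Km_app = Km * (1 + [I]/Ki)
Km_app = 40 * (1 + 87/25)
Km_app = 179.2 uM

179.2 uM


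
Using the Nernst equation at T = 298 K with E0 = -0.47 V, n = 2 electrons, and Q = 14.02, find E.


E = E0 - (RT/nF) * ln(Q)
E = -0.47 - (8.314 * 298 / (2 * 96485)) * ln(14.02)
E = -0.5039 V

-0.5039 V


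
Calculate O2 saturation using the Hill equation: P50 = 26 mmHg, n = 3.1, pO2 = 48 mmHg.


Y = pO2^n / (P50^n + pO2^n)
Y = 48^3.1 / (26^3.1 + 48^3.1)
Y = 87.0%

87.0%


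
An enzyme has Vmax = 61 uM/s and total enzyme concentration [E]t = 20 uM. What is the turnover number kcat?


kcat = Vmax / [E]t
kcat = 61 / 20
kcat = 3.05 s^-1

3.05 s^-1


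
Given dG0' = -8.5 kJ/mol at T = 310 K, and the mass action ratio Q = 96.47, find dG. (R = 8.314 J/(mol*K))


dG = dG0' + RT * ln(Q) / 1000
dG = -8.5 + 8.314 * 310 * ln(96.47) / 1000
dG = 3.2765 kJ/mol

3.2765 kJ/mol


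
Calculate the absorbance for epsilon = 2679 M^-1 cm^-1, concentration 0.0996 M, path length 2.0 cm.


A = epsilon * c * l
A = 2679 * 0.0996 * 2.0
A = 533.6568

533.6568


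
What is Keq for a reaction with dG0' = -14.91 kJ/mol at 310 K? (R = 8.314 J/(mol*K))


Keq = exp(-dG0 * 1000 / (R * T))
Keq = exp(-(-14.91) * 1000 / (8.314 * 310))
Keq = 325.3932

325.3932


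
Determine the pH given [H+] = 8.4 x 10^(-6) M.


pH = -log10([H+])
pH = -log10(8.4 x 10^(-6))
pH = 5.0757

5.0757


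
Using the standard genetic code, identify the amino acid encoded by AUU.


Standard genetic code lookup.
Codon AUU -> Ile

Ile


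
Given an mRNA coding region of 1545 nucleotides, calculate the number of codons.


codons = nucleotides / 3
codons = 1545 / 3 = 515

515


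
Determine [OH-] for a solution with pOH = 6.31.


[OH-] = 10^(-pOH)
[OH-] = 10^(-6.31)
[OH-] = 4.898e-07 M

4.898e-07 M


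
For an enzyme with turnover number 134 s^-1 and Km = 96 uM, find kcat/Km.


Catalytic efficiency = kcat / Km
= 134 / 96
= 1.3958 uM^-1*s^-1

1.3958 uM^-1*s^-1


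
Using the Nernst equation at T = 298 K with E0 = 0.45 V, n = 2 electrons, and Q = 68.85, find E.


E = E0 - (RT/nF) * ln(Q)
E = 0.45 - (8.314 * 298 / (2 * 96485)) * ln(68.85)
E = 0.3957 V

0.3957 V


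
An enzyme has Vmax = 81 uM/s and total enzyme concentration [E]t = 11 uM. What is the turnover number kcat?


kcat = Vmax / [E]t
kcat = 81 / 11
kcat = 7.3636 s^-1

7.3636 s^-1


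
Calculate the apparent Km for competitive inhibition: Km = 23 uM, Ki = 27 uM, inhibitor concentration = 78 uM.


Km_app = Km * (1 + [I]/Ki)
Km_app = 23 * (1 + 78/27)
Km_app = 89.4444 uM

89.4444 uM


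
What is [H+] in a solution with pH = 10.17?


[H+] = 10^(-pH)
[H+] = 10^(-10.17)
[H+] = 6.761e-11 M

6.761e-11 M


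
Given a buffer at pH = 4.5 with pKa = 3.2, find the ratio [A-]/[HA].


[A-]/[HA] = 10^(pH - pKa)
= 10^(4.5 - 3.2)
= 19.9526

19.9526


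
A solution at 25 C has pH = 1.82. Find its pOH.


pOH = 14 - pH
pOH = 14 - 1.82
pOH = 12.18

12.18


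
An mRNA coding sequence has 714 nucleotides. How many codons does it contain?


codons = nucleotides / 3
codons = 714 / 3 = 238

238


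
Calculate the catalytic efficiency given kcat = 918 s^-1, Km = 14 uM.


Catalytic efficiency = kcat / Km
= 918 / 14
= 65.5714 uM^-1*s^-1

65.5714 uM^-1*s^-1


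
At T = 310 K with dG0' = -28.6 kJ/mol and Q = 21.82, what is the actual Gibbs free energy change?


dG = dG0' + RT * ln(Q) / 1000
dG = -28.6 + 8.314 * 310 * ln(21.82) / 1000
dG = -20.6545 kJ/mol

-20.6545 kJ/mol


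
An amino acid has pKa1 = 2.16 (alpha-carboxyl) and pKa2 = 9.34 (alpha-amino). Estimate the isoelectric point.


pI = (pKa1 + pKa2) / 2
pI = (2.16 + 9.34) / 2
pI = 5.75

5.75


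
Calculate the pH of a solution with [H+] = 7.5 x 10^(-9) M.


pH = -log10([H+])
pH = -log10(7.5 x 10^(-9))
pH = 8.1249

8.1249


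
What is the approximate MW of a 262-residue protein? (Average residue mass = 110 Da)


MW = n_residues * 110 Da
MW = 262 * 110
MW = 28820 Da

28820 Da


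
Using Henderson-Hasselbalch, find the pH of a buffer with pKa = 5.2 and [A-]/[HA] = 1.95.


pH = pKa + log10([A-]/[HA])
pH = 5.2 + log10(1.95)
pH = 5.49

5.49


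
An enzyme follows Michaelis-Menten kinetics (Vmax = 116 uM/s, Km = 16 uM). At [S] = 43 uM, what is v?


v = Vmax * [S] / (Km + [S])
v = 116 * 43 / (16 + 43)
v = 84.5424 uM/s

84.5424 uM/s
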